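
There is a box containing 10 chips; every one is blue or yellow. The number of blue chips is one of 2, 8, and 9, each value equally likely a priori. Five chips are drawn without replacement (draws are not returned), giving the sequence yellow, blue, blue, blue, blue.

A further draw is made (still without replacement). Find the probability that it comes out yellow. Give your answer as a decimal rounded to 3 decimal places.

The likelihood of the observed sequence under each hypothesis: P(data | r = 2) = (8/10)(2/9)(1/8)(0/7) = 0; P(data | r = 8) = (2/10)(8/9)(7/8)(6/7)(5/6) = 1/9; P(data | r = 9) = (1/10)(9/9)(8/8)(7/7)(6/6) = 1/10.
The prior-weighted likelihoods are 1/3 · 0 = 0, 1/3 · 1/9 = 1/27, 1/3 · 1/10 = 1/30; summing to 19/270.
The posterior is then P(r = 2 | data) = 0, P(r = 8 | data) = 10/19, P(r = 9 | data) = 9/19.
So P(yellow next | data) = Σ P(yellow next | H) P(H | data) = (1/5)(10/19) + (0)(9/19) = 2/19.

0.105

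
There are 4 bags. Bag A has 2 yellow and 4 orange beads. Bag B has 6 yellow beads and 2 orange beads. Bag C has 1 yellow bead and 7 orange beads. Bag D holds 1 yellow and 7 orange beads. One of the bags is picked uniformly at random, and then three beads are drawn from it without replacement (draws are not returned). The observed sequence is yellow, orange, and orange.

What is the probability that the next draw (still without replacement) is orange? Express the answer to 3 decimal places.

Compute the likelihood of the observed sequence for each case: P(data | bag A) = (2/6)(4/5)(3/4) = 1/5; P(data | bag B) = (6/8)(2/7)(1/6) = 1/28; P(data | bag C) = (1/8)(7/7)(6/6) = 1/8; P(data | bag D) = (1/8)(7/7)(6/6) = 1/8.
Weighting by the prior gives 1/4 · 1/5 = 1/20, 1/4 · 1/28 = 1/112, 1/4 · 1/8 = 1/32, 1/4 · 1/8 = 1/32; these sum to 17/140.
Dividing through by the total gives posterior P(bag A | data) = 7/17, P(bag B | data) = 5/68, P(bag C | data) = 35/136, P(bag D | data) = 35/136.
So P(orange next | data) = Σ P(orange next | H) P(H | data) = (2/3)(7/17) + (0)(5/68) + (1)(35/136) + (1)(35/136) = 161/204.

0.789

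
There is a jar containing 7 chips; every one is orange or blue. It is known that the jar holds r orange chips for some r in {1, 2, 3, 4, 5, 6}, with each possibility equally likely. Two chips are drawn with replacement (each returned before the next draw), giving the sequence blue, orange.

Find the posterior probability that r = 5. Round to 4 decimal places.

0.1786

Under each hypothesis, the probability of the observed sequence is: P(data | r = 1) = (6/7)(1/7) = 6/49; P(data | r = 2) = (5/7)(2/7) = 10/49; P(data | r = 3) = (4/7)(3/7) = 12/49; P(data | r = 4) = (3/7)(4/7) = 12/49; P(data | r = 5) = (2/7)(5/7) = 10/49; P(data | r = 6) = (1/7)(6/7) = 6/49.
The prior-weighted likelihoods are 1/6 · 6/49 = 1/49, 1/6 · 10/49 = 5/147, 1/6 · 12/49 = 2/49, 1/6 · 12/49 = 2/49, 1/6 · 10/49 = 5/147, 1/6 · 6/49 = 1/49; these sum to 4/21.
Therefore the posterior P(r = 5 | data) = (5/147) / (4/21) = 5/28.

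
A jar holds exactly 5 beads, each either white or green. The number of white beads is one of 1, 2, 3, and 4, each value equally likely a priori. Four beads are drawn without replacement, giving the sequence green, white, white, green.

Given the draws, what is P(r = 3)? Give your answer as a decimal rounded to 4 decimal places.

Under each hypothesis, the probability of the observed sequence is: P(data | r = 1) = (4/5)(1/4)(0/3) = 0; P(data | r = 2) = (3/5)(2/4)(1/3)(2/2) = 1/10; P(data | r = 3) = (2/5)(3/4)(2/3)(1/2) = 1/10; P(data | r = 4) = (1/5)(4/4)(3/3)(0/2) = 0.
The prior-weighted likelihoods are 1/4 · 0 = 0, 1/4 · 1/10 = 1/40, 1/4 · 1/10 = 1/40, 1/4 · 0 = 0; summing to 1/20.
By Bayes' rule, P(r = 3 | data) = (1/40) / (1/20) = 1/2.

0.5000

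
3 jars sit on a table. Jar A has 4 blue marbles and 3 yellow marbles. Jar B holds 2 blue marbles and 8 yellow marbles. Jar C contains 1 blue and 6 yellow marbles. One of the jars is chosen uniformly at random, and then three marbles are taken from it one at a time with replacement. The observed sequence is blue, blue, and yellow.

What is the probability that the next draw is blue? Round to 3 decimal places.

0.469

The likelihood of the observed sequence under each hypothesis: P(data | jar A) = (4/7)(4/7)(3/7) = 0.13994; P(data | jar B) = (2/10)(2/10)(8/10) = 0.032; P(data | jar C) = (1/7)(1/7)(6/7) = 0.017493.
Weighting by the prior gives 1/3 · 0.13994 = 0.046647, 1/3 · 0.032 = 0.010667, 1/3 · 0.017493 = 0.0058309; with total 0.063145.
The posterior is then P(jar A | data) = 0.73873, P(jar B | data) = 0.16892, P(jar C | data) = 0.092342.
So P(blue next | data) = Σ P(blue next | H) P(H | data) = (4/7)(0.73873) + (1/5)(0.16892) + (1/7)(0.092342) = 0.46911.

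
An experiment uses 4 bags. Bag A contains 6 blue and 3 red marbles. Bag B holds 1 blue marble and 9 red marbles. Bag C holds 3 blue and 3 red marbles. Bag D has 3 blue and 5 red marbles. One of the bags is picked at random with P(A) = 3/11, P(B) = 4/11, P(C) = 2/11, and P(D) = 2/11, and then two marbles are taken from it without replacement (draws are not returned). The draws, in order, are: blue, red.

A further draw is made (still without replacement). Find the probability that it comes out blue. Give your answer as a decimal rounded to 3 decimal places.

Under each hypothesis, the probability of the observed sequence is: P(data | bag A) = (6/9)(3/8) = 1/4; P(data | bag B) = (1/10)(9/9) = 1/10; P(data | bag C) = (3/6)(3/5) = 3/10; P(data | bag D) = (3/8)(5/7) = 15/56.
The prior-weighted likelihoods are 3/11 · 1/4 = 3/44, 4/11 · 1/10 = 2/55, 2/11 · 3/10 = 3/55, 2/11 · 15/56 = 15/308; with total 16/77.
The posterior is then P(bag A | data) = 21/64, P(bag B | data) = 7/40, P(bag C | data) = 21/80, P(bag D | data) = 15/64.
So P(blue next | data) = Σ P(blue next | H) P(H | data) = (5/7)(21/64) + (0)(7/40) + (1/2)(21/80) + (1/3)(15/64) = 71/160.

0.444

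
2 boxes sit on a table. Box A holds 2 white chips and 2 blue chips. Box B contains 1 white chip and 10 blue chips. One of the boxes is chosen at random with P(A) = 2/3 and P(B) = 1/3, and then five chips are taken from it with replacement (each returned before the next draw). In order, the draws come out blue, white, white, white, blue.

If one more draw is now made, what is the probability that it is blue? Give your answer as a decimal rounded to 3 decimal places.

0.504

Under each hypothesis, the probability of the observed sequence is: P(data | box A) = (2/4)(2/4)(2/4)(2/4)(2/4) = 0.03125; P(data | box B) = (10/11)(1/11)(1/11)(1/11)(10/11) = 0.00062092.
Multiplying each by its prior: 2/3 · 0.03125 = 0.020833, 1/3 · 0.00062092 = 0.00020697; summing to 0.02104.
Dividing through by the total gives posterior P(box A | data) = 0.99016, P(box B | data) = 0.009837.
So P(blue next | data) = Σ P(blue next | H) P(H | data) = (1/2)(0.99016) + (10/11)(0.009837) = 0.50402.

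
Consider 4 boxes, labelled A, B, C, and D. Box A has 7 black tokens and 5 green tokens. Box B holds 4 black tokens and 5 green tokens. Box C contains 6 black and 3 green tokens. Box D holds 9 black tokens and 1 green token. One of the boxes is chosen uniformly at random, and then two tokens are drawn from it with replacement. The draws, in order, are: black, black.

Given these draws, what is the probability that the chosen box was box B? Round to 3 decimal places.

For each hypothesis, P(data | H) works out to: P(data | box A) = (7/12)(7/12) = 0.34028; P(data | box B) = (4/9)(4/9) = 0.19753; P(data | box C) = (6/9)(6/9) = 0.44444; P(data | box D) = (9/10)(9/10) = 0.81.
Weighting by the prior gives 1/4 · 0.34028 = 0.085069, 1/4 · 0.19753 = 0.049383, 1/4 · 0.44444 = 0.11111, 1/4 · 0.81 = 0.2025; these sum to 0.44806.
Hence P(box B | data) = (0.049383) / (0.44806) = 0.11021.

0.110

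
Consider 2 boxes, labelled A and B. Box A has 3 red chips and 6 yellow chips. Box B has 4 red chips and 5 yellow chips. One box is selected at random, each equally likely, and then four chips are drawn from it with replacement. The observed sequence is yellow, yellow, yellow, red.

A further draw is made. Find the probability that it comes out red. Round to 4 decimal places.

0.3817

Under each hypothesis, the probability of the observed sequence is: P(data | box A) = (6/9)(6/9)(6/9)(3/9) = 0.098765; P(data | box B) = (5/9)(5/9)(5/9)(4/9) = 0.076208.
Weighting by the prior gives 1/2 · 0.098765 = 0.049383, 1/2 · 0.076208 = 0.038104; these sum to 0.087487.
Dividing through by the total gives posterior P(box A | data) = 0.56446, P(box B | data) = 0.43554.
Averaging over the posterior, P(red next | data) = (1/3)(0.56446) + (4/9)(0.43554) = 0.38173.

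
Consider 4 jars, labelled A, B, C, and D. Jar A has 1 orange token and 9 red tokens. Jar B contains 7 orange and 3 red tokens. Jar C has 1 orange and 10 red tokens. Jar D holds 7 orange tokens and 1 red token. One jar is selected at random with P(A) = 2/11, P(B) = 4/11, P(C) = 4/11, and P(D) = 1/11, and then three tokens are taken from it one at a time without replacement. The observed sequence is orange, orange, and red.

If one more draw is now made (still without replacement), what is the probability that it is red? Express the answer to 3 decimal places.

0.242

Compute the likelihood of the observed sequence for each case: P(data | jar A) = (1/10)(0/9) = 0; P(data | jar B) = (7/10)(6/9)(3/8) = 7/40; P(data | jar C) = (1/11)(0/10) = 0; P(data | jar D) = (7/8)(6/7)(1/6) = 1/8.
The prior-weighted likelihoods are 2/11 · 0 = 0, 4/11 · 7/40 = 7/110, 4/11 · 0 = 0, 1/11 · 1/8 = 1/88; these sum to 3/40.
Normalising, the posterior is P(jar A | data) = 0, P(jar B | data) = 28/33, P(jar C | data) = 0, P(jar D | data) = 5/33.
Averaging over the posterior, P(red next | data) = (2/7)(28/33) + (0)(5/33) = 8/33.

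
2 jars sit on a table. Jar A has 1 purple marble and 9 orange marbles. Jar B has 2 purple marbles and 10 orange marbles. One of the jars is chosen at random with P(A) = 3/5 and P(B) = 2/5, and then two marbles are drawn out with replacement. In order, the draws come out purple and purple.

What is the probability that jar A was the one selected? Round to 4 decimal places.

0.3506

Compute the likelihood of the observed sequence for each case: P(data | jar A) = (1/10)(1/10) = 0.01; P(data | jar B) = (2/12)(2/12) = 0.027778.
The prior-weighted likelihoods are 3/5 · 0.01 = 0.006, 2/5 · 0.027778 = 0.011111; summing to 0.017111.
Therefore the posterior P(jar A | data) = (0.006) / (0.017111) = 0.35065.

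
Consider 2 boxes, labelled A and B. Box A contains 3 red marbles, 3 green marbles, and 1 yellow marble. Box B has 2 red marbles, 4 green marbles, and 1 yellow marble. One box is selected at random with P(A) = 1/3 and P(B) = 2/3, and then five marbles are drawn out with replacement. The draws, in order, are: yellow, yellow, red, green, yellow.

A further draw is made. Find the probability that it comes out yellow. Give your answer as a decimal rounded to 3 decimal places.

0.143

The likelihood of the observed sequence under each hypothesis: P(data | box A) = (1/7)(1/7)(3/7)(3/7)(1/7) = 0.00053549; P(data | box B) = (1/7)(1/7)(2/7)(4/7)(1/7) = 0.00047599.
The prior-weighted likelihoods are 1/3 · 0.00053549 = 0.0001785, 2/3 · 0.00047599 = 0.00031733; with total 0.00049583.
The posterior is then P(box A | data) = 0.36, P(box B | data) = 0.64.
The predictive probability is P(yellow next | data) = (1/7)(0.36) + (1/7)(0.64) = 0.14286.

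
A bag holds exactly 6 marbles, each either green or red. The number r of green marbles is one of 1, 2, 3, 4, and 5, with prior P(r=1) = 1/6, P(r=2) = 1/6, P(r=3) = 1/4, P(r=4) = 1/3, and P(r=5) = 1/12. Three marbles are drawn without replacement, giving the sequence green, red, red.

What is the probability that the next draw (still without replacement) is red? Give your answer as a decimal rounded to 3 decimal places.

0.517

For each hypothesis, P(data | H) works out to: P(data | r = 1) = (1/6)(5/5)(4/4) = 1/6; P(data | r = 2) = (2/6)(4/5)(3/4) = 1/5; P(data | r = 3) = (3/6)(3/5)(2/4) = 3/20; P(data | r = 4) = (4/6)(2/5)(1/4) = 1/15; P(data | r = 5) = (5/6)(1/5)(0/4) = 0.
Weighting by the prior gives 1/6 · 1/6 = 1/36, 1/6 · 1/5 = 1/30, 1/4 · 3/20 = 3/80, 1/3 · 1/15 = 1/45, 1/12 · 0 = 0; these sum to 29/240.
Normalising, the posterior is P(r = 1 | data) = 20/87, P(r = 2 | data) = 8/29, P(r = 3 | data) = 9/29, P(r = 4 | data) = 16/87, P(r = 5 | data) = 0.
The predictive probability is P(red next | data) = (1)(20/87) + (2/3)(8/29) + (1/3)(9/29) + (0)(16/87) = 15/29.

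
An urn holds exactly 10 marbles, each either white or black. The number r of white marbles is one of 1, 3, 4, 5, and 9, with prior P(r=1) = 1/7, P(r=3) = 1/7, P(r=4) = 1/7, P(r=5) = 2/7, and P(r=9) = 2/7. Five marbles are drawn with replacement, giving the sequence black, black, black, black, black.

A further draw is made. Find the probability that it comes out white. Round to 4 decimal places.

0.1912

The likelihood of the observed sequence under each hypothesis: P(data | r = 1) = (9/10)(9/10)(9/10)(9/10)(9/10) = 0.59049; P(data | r = 3) = (7/10)(7/10)(7/10)(7/10)(7/10) = 0.16807; P(data | r = 4) = (6/10)(6/10)(6/10)(6/10)(6/10) = 0.07776; P(data | r = 5) = (5/10)(5/10)(5/10)(5/10)(5/10) = 0.03125; P(data | r = 9) = (1/10)(1/10)(1/10)(1/10)(1/10) = 1e-05.
Weighting by the prior gives 1/7 · 0.59049 = 0.084356, 1/7 · 0.16807 = 0.02401, 1/7 · 0.07776 = 0.011109, 2/7 · 0.03125 = 0.0089286, 2/7 · 1e-05 = 2.8571e-06; these sum to 0.12841.
Dividing through by the total gives posterior P(r = 1 | data) = 0.65695, P(r = 3 | data) = 0.18699, P(r = 4 | data) = 0.086512, P(r = 5 | data) = 0.069534, P(r = 9 | data) = 2.2251e-05.
So P(white next | data) = Σ P(white next | H) P(H | data) = (1/10)(0.65695) + (3/10)(0.18699) + (2/5)(0.086512) + (1/2)(0.069534) + (9/10)(2.2251e-05) = 0.19118.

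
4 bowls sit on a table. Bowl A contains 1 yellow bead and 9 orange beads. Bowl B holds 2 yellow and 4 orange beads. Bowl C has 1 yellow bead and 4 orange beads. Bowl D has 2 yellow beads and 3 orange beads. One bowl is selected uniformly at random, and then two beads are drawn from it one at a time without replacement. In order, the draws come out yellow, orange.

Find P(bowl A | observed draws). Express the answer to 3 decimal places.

0.115

The likelihood of the observed sequence under each hypothesis: P(data | bowl A) = (1/10)(9/9) = 1/10; P(data | bowl B) = (2/6)(4/5) = 4/15; P(data | bowl C) = (1/5)(4/4) = 1/5; P(data | bowl D) = (2/5)(3/4) = 3/10.
Weighting by the prior gives 1/4 · 1/10 = 1/40, 1/4 · 4/15 = 1/15, 1/4 · 1/5 = 1/20, 1/4 · 3/10 = 3/40; these sum to 13/60.
Therefore the posterior P(bowl A | data) = (1/40) / (13/60) = 3/26.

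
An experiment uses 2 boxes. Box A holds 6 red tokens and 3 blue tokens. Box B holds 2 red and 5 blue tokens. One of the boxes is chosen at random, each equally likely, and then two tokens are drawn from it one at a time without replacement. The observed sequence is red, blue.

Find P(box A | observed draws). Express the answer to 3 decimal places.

The likelihood of the observed sequence under each hypothesis: P(data | box A) = (6/9)(3/8) = 1/4; P(data | box B) = (2/7)(5/6) = 5/21.
The prior-weighted likelihoods are 1/2 · 1/4 = 1/8, 1/2 · 5/21 = 5/42; with total 41/168.
Hence P(box A | data) = (1/8) / (41/168) = 21/41.

0.512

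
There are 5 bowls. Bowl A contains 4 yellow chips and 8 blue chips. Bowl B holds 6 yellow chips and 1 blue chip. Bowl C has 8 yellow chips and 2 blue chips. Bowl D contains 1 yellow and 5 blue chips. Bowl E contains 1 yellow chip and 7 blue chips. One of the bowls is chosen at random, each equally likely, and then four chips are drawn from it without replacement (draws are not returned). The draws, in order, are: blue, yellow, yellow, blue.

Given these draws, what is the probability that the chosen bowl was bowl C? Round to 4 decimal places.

The likelihood of the observed sequence under each hypothesis: P(data | bowl A) = (8/12)(4/11)(3/10)(7/9) = 0.056566; P(data | bowl B) = (1/7)(6/6)(5/5)(0/4) = 0; P(data | bowl C) = (2/10)(8/9)(7/8)(1/7) = 0.022222; P(data | bowl D) = (5/6)(1/5)(0/4) = 0; P(data | bowl E) = (7/8)(1/7)(0/6) = 0.
Weighting by the prior gives 1/5 · 0.056566 = 0.011313, 1/5 · 0 = 0, 1/5 · 0.022222 = 0.0044444, 1/5 · 0 = 0, 1/5 · 0 = 0; summing to 0.015758.
Therefore the posterior P(bowl C | data) = (0.0044444) / (0.015758) = 0.28205.

0.2821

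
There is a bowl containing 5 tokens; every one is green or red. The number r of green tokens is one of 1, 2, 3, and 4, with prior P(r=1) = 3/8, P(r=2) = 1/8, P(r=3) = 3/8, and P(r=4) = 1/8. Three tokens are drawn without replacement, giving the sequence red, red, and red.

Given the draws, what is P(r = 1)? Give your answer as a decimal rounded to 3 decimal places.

Compute the likelihood of the observed sequence for each case: P(data | r = 1) = (4/5)(3/4)(2/3) = 2/5; P(data | r = 2) = (3/5)(2/4)(1/3) = 1/10; P(data | r = 3) = (2/5)(1/4)(0/3) = 0; P(data | r = 4) = (1/5)(0/4) = 0.
The prior-weighted likelihoods are 3/8 · 2/5 = 3/20, 1/8 · 1/10 = 1/80, 3/8 · 0 = 0, 1/8 · 0 = 0; with total 13/80.
By Bayes' rule, P(r = 1 | data) = (3/20) / (13/80) = 12/13.

0.923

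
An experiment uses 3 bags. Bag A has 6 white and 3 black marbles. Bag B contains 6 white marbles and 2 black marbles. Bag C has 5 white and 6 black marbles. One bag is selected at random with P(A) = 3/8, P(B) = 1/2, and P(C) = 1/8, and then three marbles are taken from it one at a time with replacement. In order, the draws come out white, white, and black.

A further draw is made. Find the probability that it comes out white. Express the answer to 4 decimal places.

0.6872

The likelihood of the observed sequence under each hypothesis: P(data | bag A) = (6/9)(6/9)(3/9) = 0.14815; P(data | bag B) = (6/8)(6/8)(2/8) = 0.14062; P(data | bag C) = (5/11)(5/11)(6/11) = 0.1127.
The prior-weighted likelihoods are 3/8 · 0.14815 = 0.055556, 1/2 · 0.14062 = 0.070312, 1/8 · 0.1127 = 0.014087; summing to 0.13996.
Dividing through by the total gives posterior P(bag A | data) = 0.39695, P(bag B | data) = 0.50239, P(bag C | data) = 0.10065.
Averaging over the posterior, P(white next | data) = (2/3)(0.39695) + (3/4)(0.50239) + (5/11)(0.10065) = 0.68718.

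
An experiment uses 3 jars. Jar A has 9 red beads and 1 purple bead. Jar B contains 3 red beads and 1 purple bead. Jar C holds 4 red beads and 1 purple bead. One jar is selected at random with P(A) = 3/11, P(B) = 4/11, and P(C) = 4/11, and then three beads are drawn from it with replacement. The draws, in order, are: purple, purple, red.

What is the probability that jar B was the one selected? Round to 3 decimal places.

For each hypothesis, P(data | H) works out to: P(data | jar A) = (1/10)(1/10)(9/10) = 0.009; P(data | jar B) = (1/4)(1/4)(3/4) = 0.046875; P(data | jar C) = (1/5)(1/5)(4/5) = 0.032.
Multiplying each by its prior: 3/11 · 0.009 = 0.0024545, 4/11 · 0.046875 = 0.017045, 4/11 · 0.032 = 0.011636; summing to 0.031136.
Hence P(jar B | data) = (0.017045) / (0.031136) = 0.54745.

0.547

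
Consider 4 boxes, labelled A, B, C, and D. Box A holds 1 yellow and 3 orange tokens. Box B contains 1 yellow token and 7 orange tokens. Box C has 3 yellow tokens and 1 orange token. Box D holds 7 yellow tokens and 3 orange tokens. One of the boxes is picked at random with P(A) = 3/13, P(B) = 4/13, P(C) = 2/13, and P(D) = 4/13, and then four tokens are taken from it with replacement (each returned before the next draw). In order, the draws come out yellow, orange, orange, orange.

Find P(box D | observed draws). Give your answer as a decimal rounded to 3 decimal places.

0.101

Under each hypothesis, the probability of the observed sequence is: P(data | box A) = (1/4)(3/4)(3/4)(3/4) = 0.10547; P(data | box B) = (1/8)(7/8)(7/8)(7/8) = 0.08374; P(data | box C) = (3/4)(1/4)(1/4)(1/4) = 0.011719; P(data | box D) = (7/10)(3/10)(3/10)(3/10) = 0.0189.
Weighting by the prior gives 3/13 · 0.10547 = 0.024339, 4/13 · 0.08374 = 0.025766, 2/13 · 0.011719 = 0.0018029, 4/13 · 0.0189 = 0.0058154; summing to 0.057723.
Hence P(box D | data) = (0.0058154) / (0.057723) = 0.10075.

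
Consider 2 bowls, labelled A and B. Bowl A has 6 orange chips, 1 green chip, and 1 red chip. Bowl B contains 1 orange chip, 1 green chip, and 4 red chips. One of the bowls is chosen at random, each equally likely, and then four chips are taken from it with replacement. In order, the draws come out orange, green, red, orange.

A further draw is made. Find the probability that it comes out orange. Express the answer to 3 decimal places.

0.598

The likelihood of the observed sequence under each hypothesis: P(data | bowl A) = (6/8)(1/8)(1/8)(6/8) = 0.0087891; P(data | bowl B) = (1/6)(1/6)(4/6)(1/6) = 0.0030864.
Weighting by the prior gives 1/2 · 0.0087891 = 0.0043945, 1/2 · 0.0030864 = 0.0015432; with total 0.0059377.
Normalising, the posterior is P(bowl A | data) = 0.7401, P(bowl B | data) = 0.2599.
So P(orange next | data) = Σ P(orange next | H) P(H | data) = (3/4)(0.7401) + (1/6)(0.2599) = 0.59839.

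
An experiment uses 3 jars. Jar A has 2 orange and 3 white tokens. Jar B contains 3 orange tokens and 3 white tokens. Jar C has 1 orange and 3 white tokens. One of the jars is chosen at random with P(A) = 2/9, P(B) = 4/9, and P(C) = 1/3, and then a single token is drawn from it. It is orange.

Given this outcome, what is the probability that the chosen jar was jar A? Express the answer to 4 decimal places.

0.2254

The likelihood of this draw under each hypothesis: P(data | jar A) = (2/5) = 2/5; P(data | jar B) = (3/6) = 1/2; P(data | jar C) = (1/4) = 1/4.
Weighting by the prior gives 2/9 · 2/5 = 4/45, 4/9 · 1/2 = 2/9, 1/3 · 1/4 = 1/12; summing to 71/180.
By Bayes' rule, P(jar A | data) = (4/45) / (71/180) = 16/71.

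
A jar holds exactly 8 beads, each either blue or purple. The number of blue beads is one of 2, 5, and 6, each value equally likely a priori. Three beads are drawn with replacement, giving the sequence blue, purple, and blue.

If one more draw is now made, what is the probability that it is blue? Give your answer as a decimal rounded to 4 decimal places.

Under each hypothesis, the probability of the observed sequence is: P(data | r = 2) = (2/8)(6/8)(2/8) = 3/64; P(data | r = 5) = (5/8)(3/8)(5/8) = 75/512; P(data | r = 6) = (6/8)(2/8)(6/8) = 9/64.
Multiplying each by its prior: 1/3 · 3/64 = 1/64, 1/3 · 75/512 = 25/512, 1/3 · 9/64 = 3/64; with total 57/512.
Dividing through by the total gives posterior P(r = 2 | data) = 8/57, P(r = 5 | data) = 25/57, P(r = 6 | data) = 8/19.
So P(blue next | data) = Σ P(blue next | H) P(H | data) = (1/4)(8/57) + (5/8)(25/57) + (3/4)(8/19) = 5/8.

0.6250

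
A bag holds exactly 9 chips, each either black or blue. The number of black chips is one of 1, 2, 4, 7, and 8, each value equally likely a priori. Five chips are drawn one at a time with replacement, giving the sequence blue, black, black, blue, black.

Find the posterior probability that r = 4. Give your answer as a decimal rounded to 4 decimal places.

0.4061

The likelihood of the observed sequence under each hypothesis: P(data | r = 1) = (8/9)(1/9)(1/9)(8/9)(1/9) = 0.0010838; P(data | r = 2) = (7/9)(2/9)(2/9)(7/9)(2/9) = 0.0066386; P(data | r = 4) = (5/9)(4/9)(4/9)(5/9)(4/9) = 0.027096; P(data | r = 7) = (2/9)(7/9)(7/9)(2/9)(7/9) = 0.023235; P(data | r = 8) = (1/9)(8/9)(8/9)(1/9)(8/9) = 0.0086708.
Multiplying each by its prior: 1/5 · 0.0010838 = 0.00021677, 1/5 · 0.0066386 = 0.0013277, 1/5 · 0.027096 = 0.0054192, 1/5 · 0.023235 = 0.004647, 1/5 · 0.0086708 = 0.0017342; these sum to 0.013345.
Hence P(r = 4 | data) = (0.0054192) / (0.013345) = 0.40609.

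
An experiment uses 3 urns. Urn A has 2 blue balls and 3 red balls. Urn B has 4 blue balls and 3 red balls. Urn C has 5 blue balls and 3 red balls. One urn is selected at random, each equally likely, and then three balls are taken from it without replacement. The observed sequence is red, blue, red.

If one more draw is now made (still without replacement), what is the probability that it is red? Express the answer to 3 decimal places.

0.363

Compute the likelihood of the observed sequence for each case: P(data | urn A) = (3/5)(2/4)(2/3) = 1/5; P(data | urn B) = (3/7)(4/6)(2/5) = 4/35; P(data | urn C) = (3/8)(5/7)(2/6) = 5/56.
Multiplying each by its prior: 1/3 · 1/5 = 1/15, 1/3 · 4/35 = 4/105, 1/3 · 5/56 = 5/168; summing to 113/840.
The posterior is then P(urn A | data) = 56/113, P(urn B | data) = 32/113, P(urn C | data) = 25/113.
Averaging over the posterior, P(red next | data) = (1/2)(56/113) + (1/4)(32/113) + (1/5)(25/113) = 41/113.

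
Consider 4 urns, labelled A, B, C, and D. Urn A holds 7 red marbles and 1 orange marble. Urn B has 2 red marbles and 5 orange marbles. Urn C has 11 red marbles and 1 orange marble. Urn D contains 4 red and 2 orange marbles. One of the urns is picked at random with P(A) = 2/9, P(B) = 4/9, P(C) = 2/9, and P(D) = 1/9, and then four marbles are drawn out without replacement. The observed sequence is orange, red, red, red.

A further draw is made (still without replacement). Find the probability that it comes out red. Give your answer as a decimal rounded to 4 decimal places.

0.8788

For each hypothesis, P(data | H) works out to: P(data | urn A) = (1/8)(7/7)(6/6)(5/5) = 1/8; P(data | urn B) = (5/7)(2/6)(1/5)(0/4) = 0; P(data | urn C) = (1/12)(11/11)(10/10)(9/9) = 1/12; P(data | urn D) = (2/6)(4/5)(3/4)(2/3) = 2/15.
Weighting by the prior gives 2/9 · 1/8 = 1/36, 4/9 · 0 = 0, 2/9 · 1/12 = 1/54, 1/9 · 2/15 = 2/135; with total 11/180.
Dividing through by the total gives posterior P(urn A | data) = 5/11, P(urn B | data) = 0, P(urn C | data) = 10/33, P(urn D | data) = 8/33.
Averaging over the posterior, P(red next | data) = (1)(5/11) + (1)(10/33) + (1/2)(8/33) = 29/33.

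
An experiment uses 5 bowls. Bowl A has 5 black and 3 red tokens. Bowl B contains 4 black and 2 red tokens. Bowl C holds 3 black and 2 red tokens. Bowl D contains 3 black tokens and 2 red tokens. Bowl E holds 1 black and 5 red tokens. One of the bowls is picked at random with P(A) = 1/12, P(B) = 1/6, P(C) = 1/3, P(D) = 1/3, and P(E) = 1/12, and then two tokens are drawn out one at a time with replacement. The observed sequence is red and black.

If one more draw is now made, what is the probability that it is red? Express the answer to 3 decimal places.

For each hypothesis, P(data | H) works out to: P(data | bowl A) = (3/8)(5/8) = 0.23438; P(data | bowl B) = (2/6)(4/6) = 0.22222; P(data | bowl C) = (2/5)(3/5) = 0.24; P(data | bowl D) = (2/5)(3/5) = 0.24; P(data | bowl E) = (5/6)(1/6) = 0.13889.
Multiplying each by its prior: 1/12 · 0.23438 = 0.019531, 1/6 · 0.22222 = 0.037037, 1/3 · 0.24 = 0.08, 1/3 · 0.24 = 0.08, 1/12 · 0.13889 = 0.011574; with total 0.22814.
Normalising, the posterior is P(bowl A | data) = 0.08561, P(bowl B | data) = 0.16234, P(bowl C | data) = 0.35066, P(bowl D | data) = 0.35066, P(bowl E | data) = 0.050732.
Averaging over the posterior, P(red next | data) = (3/8)(0.08561) + (1/3)(0.16234) + (2/5)(0.35066) + (2/5)(0.35066) + (5/6)(0.050732) = 0.40902.

0.409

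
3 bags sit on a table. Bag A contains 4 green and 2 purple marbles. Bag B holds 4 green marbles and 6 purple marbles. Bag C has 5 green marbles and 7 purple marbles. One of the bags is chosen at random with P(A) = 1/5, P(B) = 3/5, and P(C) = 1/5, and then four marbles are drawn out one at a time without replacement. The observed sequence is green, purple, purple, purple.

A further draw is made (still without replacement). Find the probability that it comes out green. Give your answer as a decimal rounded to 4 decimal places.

0.5000

The likelihood of the observed sequence under each hypothesis: P(data | bag A) = (4/6)(2/5)(1/4)(0/3) = 0; P(data | bag B) = (4/10)(6/9)(5/8)(4/7) = 0.095238; P(data | bag C) = (5/12)(7/11)(6/10)(5/9) = 0.088384.
The prior-weighted likelihoods are 1/5 · 0 = 0, 3/5 · 0.095238 = 0.057143, 1/5 · 0.088384 = 0.017677; these sum to 0.07482.
Dividing through by the total gives posterior P(bag A | data) = 0, P(bag B | data) = 0.76374, P(bag C | data) = 0.23626.
So P(green next | data) = Σ P(green next | H) P(H | data) = (1/2)(0.76374) + (1/2)(0.23626) = 0.5.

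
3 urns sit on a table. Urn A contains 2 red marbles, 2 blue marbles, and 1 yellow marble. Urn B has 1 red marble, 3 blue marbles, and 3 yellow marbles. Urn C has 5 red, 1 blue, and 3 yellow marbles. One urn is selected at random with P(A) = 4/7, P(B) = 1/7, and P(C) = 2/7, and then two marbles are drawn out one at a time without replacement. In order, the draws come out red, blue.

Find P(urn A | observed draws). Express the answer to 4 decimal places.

The likelihood of the observed sequence under each hypothesis: P(data | urn A) = (2/5)(2/4) = 0.2; P(data | urn B) = (1/7)(3/6) = 0.071429; P(data | urn C) = (5/9)(1/8) = 0.069444.
Weighting by the prior gives 4/7 · 0.2 = 0.11429, 1/7 · 0.071429 = 0.010204, 2/7 · 0.069444 = 0.019841; summing to 0.14433.
By Bayes' rule, P(urn A | data) = (0.11429) / (0.14433) = 0.79183.

0.7918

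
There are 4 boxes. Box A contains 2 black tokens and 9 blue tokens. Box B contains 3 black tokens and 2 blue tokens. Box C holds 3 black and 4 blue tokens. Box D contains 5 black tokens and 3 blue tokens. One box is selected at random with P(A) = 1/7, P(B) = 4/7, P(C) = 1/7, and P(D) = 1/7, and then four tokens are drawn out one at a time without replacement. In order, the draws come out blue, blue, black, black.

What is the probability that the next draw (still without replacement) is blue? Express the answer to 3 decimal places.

0.162

The likelihood of the observed sequence under each hypothesis: P(data | box A) = (9/11)(8/10)(2/9)(1/8) = 0.018182; P(data | box B) = (2/5)(1/4)(3/3)(2/2) = 0.1; P(data | box C) = (4/7)(3/6)(3/5)(2/4) = 0.085714; P(data | box D) = (3/8)(2/7)(5/6)(4/5) = 0.071429.
The prior-weighted likelihoods are 1/7 · 0.018182 = 0.0025974, 4/7 · 0.1 = 0.057143, 1/7 · 0.085714 = 0.012245, 1/7 · 0.071429 = 0.010204; these sum to 0.082189.
Dividing through by the total gives posterior P(box A | data) = 0.031603, P(box B | data) = 0.69526, P(box C | data) = 0.14898, P(box D | data) = 0.12415.
The predictive probability is P(blue next | data) = (1)(0.031603) + (0)(0.69526) + (2/3)(0.14898) + (1/4)(0.12415) = 0.16196.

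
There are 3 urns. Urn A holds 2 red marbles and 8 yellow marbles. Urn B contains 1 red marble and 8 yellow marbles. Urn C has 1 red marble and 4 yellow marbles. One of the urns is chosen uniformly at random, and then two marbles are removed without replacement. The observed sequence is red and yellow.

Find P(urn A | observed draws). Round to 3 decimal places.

For each hypothesis, P(data | H) works out to: P(data | urn A) = (2/10)(8/9) = 8/45; P(data | urn B) = (1/9)(8/8) = 1/9; P(data | urn C) = (1/5)(4/4) = 1/5.
Weighting by the prior gives 1/3 · 8/45 = 8/135, 1/3 · 1/9 = 1/27, 1/3 · 1/5 = 1/15; these sum to 22/135.
Hence P(urn A | data) = (8/135) / (22/135) = 4/11.

0.364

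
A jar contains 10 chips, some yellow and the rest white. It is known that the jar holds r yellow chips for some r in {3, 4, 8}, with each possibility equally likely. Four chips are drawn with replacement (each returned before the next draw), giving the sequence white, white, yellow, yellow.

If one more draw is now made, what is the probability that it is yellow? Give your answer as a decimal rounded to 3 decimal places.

0.446

Under each hypothesis, the probability of the observed sequence is: P(data | r = 3) = (7/10)(7/10)(3/10)(3/10) = 0.0441; P(data | r = 4) = (6/10)(6/10)(4/10)(4/10) = 0.0576; P(data | r = 8) = (2/10)(2/10)(8/10)(8/10) = 0.0256.
The prior-weighted likelihoods are 1/3 · 0.0441 = 0.0147, 1/3 · 0.0576 = 0.0192, 1/3 · 0.0256 = 0.0085333; these sum to 0.042433.
Normalising, the posterior is P(r = 3 | data) = 0.34643, P(r = 4 | data) = 0.45247, P(r = 8 | data) = 0.2011.
Averaging over the posterior, P(yellow next | data) = (3/10)(0.34643) + (2/5)(0.45247) + (4/5)(0.2011) = 0.4458.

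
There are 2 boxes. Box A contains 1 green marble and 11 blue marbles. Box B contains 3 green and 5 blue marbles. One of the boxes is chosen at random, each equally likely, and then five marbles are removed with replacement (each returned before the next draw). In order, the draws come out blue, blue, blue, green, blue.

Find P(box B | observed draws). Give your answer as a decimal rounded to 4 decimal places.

Under each hypothesis, the probability of the observed sequence is: P(data | box A) = (11/12)(11/12)(11/12)(1/12)(11/12) = 0.058839; P(data | box B) = (5/8)(5/8)(5/8)(3/8)(5/8) = 0.05722.
The prior-weighted likelihoods are 1/2 · 0.058839 = 0.029419, 1/2 · 0.05722 = 0.02861; with total 0.05803.
Therefore the posterior P(box B | data) = (0.02861) / (0.05803) = 0.49303.

0.4930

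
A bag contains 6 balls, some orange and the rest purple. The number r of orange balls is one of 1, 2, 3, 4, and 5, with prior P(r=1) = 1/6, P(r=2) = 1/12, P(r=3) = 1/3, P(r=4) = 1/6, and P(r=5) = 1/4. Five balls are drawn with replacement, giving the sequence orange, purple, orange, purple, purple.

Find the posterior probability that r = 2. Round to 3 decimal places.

0.142

Under each hypothesis, the probability of the observed sequence is: P(data | r = 1) = (1/6)(5/6)(1/6)(5/6)(5/6) = 0.016075; P(data | r = 2) = (2/6)(4/6)(2/6)(4/6)(4/6) = 0.032922; P(data | r = 3) = (3/6)(3/6)(3/6)(3/6)(3/6) = 0.03125; P(data | r = 4) = (4/6)(2/6)(4/6)(2/6)(2/6) = 0.016461; P(data | r = 5) = (5/6)(1/6)(5/6)(1/6)(1/6) = 0.003215.
The prior-weighted likelihoods are 1/6 · 0.016075 = 0.0026792, 1/12 · 0.032922 = 0.0027435, 1/3 · 0.03125 = 0.010417, 1/6 · 0.016461 = 0.0027435, 1/4 · 0.003215 = 0.00080376; summing to 0.019387.
Therefore the posterior P(r = 2 | data) = (0.0027435) / (0.019387) = 0.14151.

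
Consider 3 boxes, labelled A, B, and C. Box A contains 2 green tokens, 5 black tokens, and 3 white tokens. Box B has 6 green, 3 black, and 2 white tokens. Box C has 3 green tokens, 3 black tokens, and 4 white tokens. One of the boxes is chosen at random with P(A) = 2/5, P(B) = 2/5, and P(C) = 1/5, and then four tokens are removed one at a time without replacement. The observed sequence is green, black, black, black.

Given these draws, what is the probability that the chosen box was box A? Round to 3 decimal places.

0.790

Compute the likelihood of the observed sequence for each case: P(data | box A) = (2/10)(5/9)(4/8)(3/7) = 0.02381; P(data | box B) = (6/11)(3/10)(2/9)(1/8) = 0.0045455; P(data | box C) = (3/10)(3/9)(2/8)(1/7) = 0.0035714.
The prior-weighted likelihoods are 2/5 · 0.02381 = 0.0095238, 2/5 · 0.0045455 = 0.0018182, 1/5 · 0.0035714 = 0.00071429; these sum to 0.012056.
Hence P(box A | data) = (0.0095238) / (0.012056) = 0.78995.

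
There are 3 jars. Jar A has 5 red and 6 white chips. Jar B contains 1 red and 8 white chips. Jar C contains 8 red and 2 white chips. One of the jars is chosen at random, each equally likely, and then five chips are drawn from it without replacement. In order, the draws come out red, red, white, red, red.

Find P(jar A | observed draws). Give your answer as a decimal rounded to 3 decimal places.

0.105

Compute the likelihood of the observed sequence for each case: P(data | jar A) = (5/11)(4/10)(6/9)(3/8)(2/7) = 0.012987; P(data | jar B) = (1/9)(0/8) = 0; P(data | jar C) = (8/10)(7/9)(2/8)(6/7)(5/6) = 0.11111.
Multiplying each by its prior: 1/3 · 0.012987 = 0.004329, 1/3 · 0 = 0, 1/3 · 0.11111 = 0.037037; summing to 0.041366.
So P(jar A | data) = (0.004329) / (0.041366) = 0.10465.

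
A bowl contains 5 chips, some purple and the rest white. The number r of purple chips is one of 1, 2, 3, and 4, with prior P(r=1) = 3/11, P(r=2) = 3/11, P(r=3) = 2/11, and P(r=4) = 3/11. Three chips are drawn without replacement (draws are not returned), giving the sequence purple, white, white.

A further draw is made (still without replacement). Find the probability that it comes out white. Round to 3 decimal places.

0.643

Under each hypothesis, the probability of the observed sequence is: P(data | r = 1) = (1/5)(4/4)(3/3) = 1/5; P(data | r = 2) = (2/5)(3/4)(2/3) = 1/5; P(data | r = 3) = (3/5)(2/4)(1/3) = 1/10; P(data | r = 4) = (4/5)(1/4)(0/3) = 0.
Weighting by the prior gives 3/11 · 1/5 = 3/55, 3/11 · 1/5 = 3/55, 2/11 · 1/10 = 1/55, 3/11 · 0 = 0; these sum to 7/55.
Dividing through by the total gives posterior P(r = 1 | data) = 3/7, P(r = 2 | data) = 3/7, P(r = 3 | data) = 1/7, P(r = 4 | data) = 0.
The predictive probability is P(white next | data) = (1)(3/7) + (1/2)(3/7) + (0)(1/7) = 9/14.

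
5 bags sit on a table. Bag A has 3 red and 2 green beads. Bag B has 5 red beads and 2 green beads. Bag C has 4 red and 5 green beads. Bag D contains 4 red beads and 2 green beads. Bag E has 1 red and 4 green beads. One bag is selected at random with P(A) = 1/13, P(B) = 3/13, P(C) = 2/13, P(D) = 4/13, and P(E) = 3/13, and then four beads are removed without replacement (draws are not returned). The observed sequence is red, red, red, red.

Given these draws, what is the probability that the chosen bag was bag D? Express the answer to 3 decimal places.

Under each hypothesis, the probability of the observed sequence is: P(data | bag A) = (3/5)(2/4)(1/3)(0/2) = 0; P(data | bag B) = (5/7)(4/6)(3/5)(2/4) = 1/7; P(data | bag C) = (4/9)(3/8)(2/7)(1/6) = 1/126; P(data | bag D) = (4/6)(3/5)(2/4)(1/3) = 1/15; P(data | bag E) = (1/5)(0/4) = 0.
Multiplying each by its prior: 1/13 · 0 = 0, 3/13 · 1/7 = 3/91, 2/13 · 1/126 = 1/819, 4/13 · 1/15 = 4/195, 3/13 · 0 = 0; these sum to 32/585.
So P(bag D | data) = (4/195) / (32/585) = 3/8.

0.375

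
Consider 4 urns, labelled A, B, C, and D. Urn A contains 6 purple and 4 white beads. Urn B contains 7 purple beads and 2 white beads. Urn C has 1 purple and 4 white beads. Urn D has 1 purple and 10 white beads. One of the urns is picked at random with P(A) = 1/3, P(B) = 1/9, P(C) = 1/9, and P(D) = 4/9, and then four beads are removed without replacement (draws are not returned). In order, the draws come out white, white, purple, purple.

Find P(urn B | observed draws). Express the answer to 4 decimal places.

Under each hypothesis, the probability of the observed sequence is: P(data | urn A) = (4/10)(3/9)(6/8)(5/7) = 0.071429; P(data | urn B) = (2/9)(1/8)(7/7)(6/6) = 0.027778; P(data | urn C) = (4/5)(3/4)(1/3)(0/2) = 0; P(data | urn D) = (10/11)(9/10)(1/9)(0/8) = 0.
Multiplying each by its prior: 1/3 · 0.071429 = 0.02381, 1/9 · 0.027778 = 0.0030864, 1/9 · 0 = 0, 4/9 · 0 = 0; with total 0.026896.
Therefore the posterior P(urn B | data) = (0.0030864) / (0.026896) = 0.11475.

0.1148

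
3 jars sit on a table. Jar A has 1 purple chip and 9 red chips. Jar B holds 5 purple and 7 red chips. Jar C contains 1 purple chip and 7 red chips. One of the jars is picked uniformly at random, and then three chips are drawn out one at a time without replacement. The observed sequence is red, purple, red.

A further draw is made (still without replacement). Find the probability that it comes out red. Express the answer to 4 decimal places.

Under each hypothesis, the probability of the observed sequence is: P(data | jar A) = (9/10)(1/9)(8/8) = 0.1; P(data | jar B) = (7/12)(5/11)(6/10) = 0.15909; P(data | jar C) = (7/8)(1/7)(6/6) = 0.125.
Multiplying each by its prior: 1/3 · 0.1 = 0.033333, 1/3 · 0.15909 = 0.05303, 1/3 · 0.125 = 0.041667; these sum to 0.12803.
Dividing through by the total gives posterior P(jar A | data) = 0.26036, P(jar B | data) = 0.4142, P(jar C | data) = 0.32544.
The predictive probability is P(red next | data) = (1)(0.26036) + (5/9)(0.4142) + (1)(0.32544) = 0.81591.

0.8159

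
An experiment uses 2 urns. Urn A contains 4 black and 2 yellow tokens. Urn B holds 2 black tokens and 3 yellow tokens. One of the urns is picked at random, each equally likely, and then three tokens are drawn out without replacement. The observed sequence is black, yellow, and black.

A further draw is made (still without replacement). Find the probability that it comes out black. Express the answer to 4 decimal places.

Under each hypothesis, the probability of the observed sequence is: P(data | urn A) = (4/6)(2/5)(3/4) = 1/5; P(data | urn B) = (2/5)(3/4)(1/3) = 1/10.
Multiplying each by its prior: 1/2 · 1/5 = 1/10, 1/2 · 1/10 = 1/20; summing to 3/20.
Dividing through by the total gives posterior P(urn A | data) = 2/3, P(urn B | data) = 1/3.
The predictive probability is P(black next | data) = (2/3)(2/3) + (0)(1/3) = 4/9.

0.4444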